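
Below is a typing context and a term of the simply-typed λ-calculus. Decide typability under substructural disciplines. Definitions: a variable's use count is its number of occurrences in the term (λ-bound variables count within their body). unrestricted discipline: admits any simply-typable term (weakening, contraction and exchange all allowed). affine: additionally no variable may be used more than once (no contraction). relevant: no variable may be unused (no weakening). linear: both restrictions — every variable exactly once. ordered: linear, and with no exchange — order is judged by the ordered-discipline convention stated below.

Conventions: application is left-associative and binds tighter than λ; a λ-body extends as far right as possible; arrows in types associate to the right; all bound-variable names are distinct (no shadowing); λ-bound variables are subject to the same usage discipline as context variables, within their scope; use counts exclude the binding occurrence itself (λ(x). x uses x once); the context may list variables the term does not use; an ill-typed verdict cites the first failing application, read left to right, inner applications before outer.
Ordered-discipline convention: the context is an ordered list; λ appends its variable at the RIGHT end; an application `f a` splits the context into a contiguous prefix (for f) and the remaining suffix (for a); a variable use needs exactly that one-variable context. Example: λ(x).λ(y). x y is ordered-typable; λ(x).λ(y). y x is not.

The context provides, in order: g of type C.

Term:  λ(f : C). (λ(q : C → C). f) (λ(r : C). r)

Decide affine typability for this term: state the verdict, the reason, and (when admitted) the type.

yes — no duplicate uses among g, f, q, r; term : C → C
usage: g: 0; f (λ-bound): 1; q (λ-bound): 0; r (λ-bound): 1
uses in reading order: f, r
typing: ✓ — C → C
all disciplines: ordered ✗; linear ✗; affine ✓; relevant ✗; unrestricted ✓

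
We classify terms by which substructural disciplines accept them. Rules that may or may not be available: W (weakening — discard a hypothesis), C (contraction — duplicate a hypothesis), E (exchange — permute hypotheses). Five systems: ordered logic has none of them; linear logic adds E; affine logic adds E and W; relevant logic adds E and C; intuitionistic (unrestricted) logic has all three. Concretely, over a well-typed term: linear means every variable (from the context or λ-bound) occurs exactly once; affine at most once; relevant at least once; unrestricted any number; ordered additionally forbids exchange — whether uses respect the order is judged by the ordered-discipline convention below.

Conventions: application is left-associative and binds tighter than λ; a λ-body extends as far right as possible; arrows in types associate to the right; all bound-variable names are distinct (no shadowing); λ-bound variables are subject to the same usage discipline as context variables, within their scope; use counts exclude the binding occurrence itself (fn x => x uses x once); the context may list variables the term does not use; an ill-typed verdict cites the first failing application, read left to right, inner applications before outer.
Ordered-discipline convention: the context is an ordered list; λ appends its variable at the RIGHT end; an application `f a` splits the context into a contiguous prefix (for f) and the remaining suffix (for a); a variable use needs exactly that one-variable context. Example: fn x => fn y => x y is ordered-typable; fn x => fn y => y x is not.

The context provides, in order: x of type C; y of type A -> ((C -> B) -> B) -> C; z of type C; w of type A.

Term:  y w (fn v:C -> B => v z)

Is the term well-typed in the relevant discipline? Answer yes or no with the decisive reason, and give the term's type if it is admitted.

no — x left unused
usage: x: 0, y: 1, z: 1, w: 1, v (λ-bound): 1
uses in reading order: y, w, v, z
typing: well-typed — term : C
all disciplines: ordered ✗; linear ✗; affine ✓; relevant ✗; unrestricted ✓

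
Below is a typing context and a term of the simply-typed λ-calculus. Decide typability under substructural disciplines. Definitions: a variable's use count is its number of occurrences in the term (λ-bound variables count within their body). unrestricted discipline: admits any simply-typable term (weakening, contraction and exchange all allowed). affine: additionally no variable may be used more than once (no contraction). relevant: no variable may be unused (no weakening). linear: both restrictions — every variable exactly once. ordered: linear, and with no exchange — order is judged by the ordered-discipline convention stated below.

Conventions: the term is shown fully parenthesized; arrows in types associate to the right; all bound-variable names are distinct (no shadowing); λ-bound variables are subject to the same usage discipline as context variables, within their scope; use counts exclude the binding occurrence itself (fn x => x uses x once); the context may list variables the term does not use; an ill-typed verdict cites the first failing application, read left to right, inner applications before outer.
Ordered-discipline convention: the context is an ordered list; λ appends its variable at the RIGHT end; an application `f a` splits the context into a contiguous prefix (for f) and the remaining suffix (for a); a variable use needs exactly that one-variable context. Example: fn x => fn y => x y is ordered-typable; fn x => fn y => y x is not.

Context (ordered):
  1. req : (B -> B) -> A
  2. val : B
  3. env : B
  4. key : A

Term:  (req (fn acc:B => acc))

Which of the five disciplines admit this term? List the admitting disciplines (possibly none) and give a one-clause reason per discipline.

accepted by: affine, unrestricted
use counts: req ×1, val ×0, env ×0, key ×0, acc (λ-bound) ×1
uses in reading order: req, acc
typing: ✓ — A
ordered: ✗ — val, env, key never used (weakening)
linear: ✗ — val, env, key never used (weakening)
affine: ✓ — req, val, env, key, acc: no repeats, contraction unneeded
relevant: ✗ — val, env, key never used (weakening)
unrestricted: ✓ — typability at A is all that's needed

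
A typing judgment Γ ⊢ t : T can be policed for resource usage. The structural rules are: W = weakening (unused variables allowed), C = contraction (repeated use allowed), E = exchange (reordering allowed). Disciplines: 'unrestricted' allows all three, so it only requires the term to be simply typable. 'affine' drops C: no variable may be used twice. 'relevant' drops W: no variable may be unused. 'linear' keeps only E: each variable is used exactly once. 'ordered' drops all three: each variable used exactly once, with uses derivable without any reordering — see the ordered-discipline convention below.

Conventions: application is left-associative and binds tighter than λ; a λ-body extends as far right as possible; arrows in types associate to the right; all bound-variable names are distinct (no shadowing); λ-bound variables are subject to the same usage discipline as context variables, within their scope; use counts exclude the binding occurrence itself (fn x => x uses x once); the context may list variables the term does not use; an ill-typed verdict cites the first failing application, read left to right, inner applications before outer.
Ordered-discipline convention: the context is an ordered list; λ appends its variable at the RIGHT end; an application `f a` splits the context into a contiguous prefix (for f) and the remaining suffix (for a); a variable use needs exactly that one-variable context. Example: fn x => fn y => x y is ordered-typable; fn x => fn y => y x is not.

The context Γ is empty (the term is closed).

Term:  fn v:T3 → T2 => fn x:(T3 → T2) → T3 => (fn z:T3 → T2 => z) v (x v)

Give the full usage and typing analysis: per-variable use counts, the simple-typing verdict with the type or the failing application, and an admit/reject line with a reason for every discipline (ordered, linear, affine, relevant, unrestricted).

usage: v (bound)=2, x (bound)=1, z (bound)=1
left-to-right use order: z, v, x, v
typing: well-typed — term : (T3 → T2) → ((T3 → T2) → T3) → T2
ordered ✗ (repeated use of v ×2)
linear ✗ (repeated use of v ×2)
affine ✗ (repeated use of v ×2)
relevant ✓ (at least one use each (v, x, z))
unrestricted ✓ (well-typed at (T3 → T2) → ((T3 → T2) → T3) → T2; no restrictions here)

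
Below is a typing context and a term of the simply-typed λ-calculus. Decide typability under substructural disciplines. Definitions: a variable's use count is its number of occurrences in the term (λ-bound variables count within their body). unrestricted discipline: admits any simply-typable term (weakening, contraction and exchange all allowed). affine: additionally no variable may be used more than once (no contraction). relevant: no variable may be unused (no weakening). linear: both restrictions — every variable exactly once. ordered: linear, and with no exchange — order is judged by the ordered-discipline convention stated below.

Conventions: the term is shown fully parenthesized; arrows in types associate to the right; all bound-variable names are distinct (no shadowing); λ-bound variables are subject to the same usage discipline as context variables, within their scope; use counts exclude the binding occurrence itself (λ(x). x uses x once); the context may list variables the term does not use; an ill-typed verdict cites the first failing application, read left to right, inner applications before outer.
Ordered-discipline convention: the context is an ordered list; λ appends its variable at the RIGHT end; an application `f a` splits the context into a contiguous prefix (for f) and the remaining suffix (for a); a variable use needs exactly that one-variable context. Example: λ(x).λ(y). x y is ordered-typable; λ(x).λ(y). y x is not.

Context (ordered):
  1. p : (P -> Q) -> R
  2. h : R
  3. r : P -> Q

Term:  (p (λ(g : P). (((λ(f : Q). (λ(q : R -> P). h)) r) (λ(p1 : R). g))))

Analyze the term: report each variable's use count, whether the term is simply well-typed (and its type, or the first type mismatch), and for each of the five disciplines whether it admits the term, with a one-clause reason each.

counts: p ×1, h ×1, r ×1, g (λ-bound) ×1, f (λ-bound) ×0, q (λ-bound) ×0, p1 (λ-bound) ×0
order of uses: p, h, r, g
typing: ill-typed: an application expects Q but receives P -> Q
ordered: ✗, not simply typable
linear: ✗, fails simple typing
affine: ✗, a type mismatch blocks all five
relevant: ✗, the type mismatch rejects it
unrestricted: ✗, not simply typable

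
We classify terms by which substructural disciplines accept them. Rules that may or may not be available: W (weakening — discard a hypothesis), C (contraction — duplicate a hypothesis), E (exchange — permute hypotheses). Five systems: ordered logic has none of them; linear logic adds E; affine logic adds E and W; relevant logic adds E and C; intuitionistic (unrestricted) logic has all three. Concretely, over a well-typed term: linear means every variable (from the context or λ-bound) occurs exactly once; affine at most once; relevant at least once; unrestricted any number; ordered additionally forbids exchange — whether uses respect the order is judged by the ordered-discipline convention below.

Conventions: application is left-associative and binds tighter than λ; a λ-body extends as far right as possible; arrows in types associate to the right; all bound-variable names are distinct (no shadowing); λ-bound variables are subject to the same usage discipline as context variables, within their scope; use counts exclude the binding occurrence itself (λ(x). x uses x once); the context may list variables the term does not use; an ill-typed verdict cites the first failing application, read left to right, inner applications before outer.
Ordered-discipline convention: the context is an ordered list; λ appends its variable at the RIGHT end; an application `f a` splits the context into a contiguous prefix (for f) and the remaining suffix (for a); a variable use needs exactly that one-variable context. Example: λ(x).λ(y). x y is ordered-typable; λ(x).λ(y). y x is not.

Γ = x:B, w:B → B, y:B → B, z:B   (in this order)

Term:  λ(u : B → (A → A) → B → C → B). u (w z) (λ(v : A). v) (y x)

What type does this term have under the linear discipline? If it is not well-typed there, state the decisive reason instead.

term : (B → (A → A) → B → C → B) → C → B
usage: x=1, w=1, y=1, z=1, u (λ-bound)=1, v (λ-bound)=1
left-to-right use order: u, w, z, v, y, x
typing: well-typed at (B → (A → A) → B → C → B) → C → B
per-discipline verdicts: ordered ✗; linear ✓; affine ✓; relevant ✓; unrestricted ✓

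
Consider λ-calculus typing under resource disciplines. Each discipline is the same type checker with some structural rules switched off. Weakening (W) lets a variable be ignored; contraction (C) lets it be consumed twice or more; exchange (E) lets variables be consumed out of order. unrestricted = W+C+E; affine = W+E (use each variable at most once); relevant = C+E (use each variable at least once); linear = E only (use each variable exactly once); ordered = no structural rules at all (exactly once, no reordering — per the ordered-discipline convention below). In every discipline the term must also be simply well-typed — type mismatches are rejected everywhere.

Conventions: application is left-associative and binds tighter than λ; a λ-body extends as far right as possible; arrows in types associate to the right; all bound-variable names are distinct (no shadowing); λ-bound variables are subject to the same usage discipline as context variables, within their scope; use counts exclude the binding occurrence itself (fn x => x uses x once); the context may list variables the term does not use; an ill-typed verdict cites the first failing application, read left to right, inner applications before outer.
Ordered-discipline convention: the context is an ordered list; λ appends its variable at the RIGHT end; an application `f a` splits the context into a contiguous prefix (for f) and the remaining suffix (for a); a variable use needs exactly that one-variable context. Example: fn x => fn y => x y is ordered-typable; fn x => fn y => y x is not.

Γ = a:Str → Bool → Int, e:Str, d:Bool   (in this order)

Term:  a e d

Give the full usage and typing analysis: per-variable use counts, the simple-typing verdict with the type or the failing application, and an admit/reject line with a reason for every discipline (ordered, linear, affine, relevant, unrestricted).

variable uses: a: 1×; e: 1×; d: 1×
uses in reading order: a, e, d
typing: well-typed at Int
ordered ✓ (a, e, d once each; derivable with no W/C/E)
linear ✓ (each of a, e, d used exactly once)
affine ✓ (a, e, d: no repeats, contraction unneeded)
relevant ✓ (every one of a, e, d appears)
unrestricted ✓ (typability at Int is all that's needed)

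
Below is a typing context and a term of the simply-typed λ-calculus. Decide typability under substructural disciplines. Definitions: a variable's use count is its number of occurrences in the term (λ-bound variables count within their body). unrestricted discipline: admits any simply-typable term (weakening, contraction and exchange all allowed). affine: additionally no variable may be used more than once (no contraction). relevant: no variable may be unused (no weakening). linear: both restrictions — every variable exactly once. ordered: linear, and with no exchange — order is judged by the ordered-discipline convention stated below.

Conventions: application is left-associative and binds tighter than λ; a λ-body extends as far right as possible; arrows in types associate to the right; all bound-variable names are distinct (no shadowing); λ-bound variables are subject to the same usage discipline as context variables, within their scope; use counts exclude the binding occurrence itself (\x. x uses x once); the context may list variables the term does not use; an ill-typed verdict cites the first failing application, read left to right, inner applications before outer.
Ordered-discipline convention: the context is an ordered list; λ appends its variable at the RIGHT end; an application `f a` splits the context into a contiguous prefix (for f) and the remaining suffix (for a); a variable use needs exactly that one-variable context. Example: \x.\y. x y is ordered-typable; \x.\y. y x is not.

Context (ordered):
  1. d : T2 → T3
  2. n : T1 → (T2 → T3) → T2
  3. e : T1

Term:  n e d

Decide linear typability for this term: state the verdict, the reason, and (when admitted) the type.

yes — each of d, n, e used exactly once; term : T2
counts: d=1; n=1; e=1
order of uses: n, e, d
typing: well-typed at T2
summary: ordered ✗; linear ✓; affine ✓; relevant ✓; unrestricted ✓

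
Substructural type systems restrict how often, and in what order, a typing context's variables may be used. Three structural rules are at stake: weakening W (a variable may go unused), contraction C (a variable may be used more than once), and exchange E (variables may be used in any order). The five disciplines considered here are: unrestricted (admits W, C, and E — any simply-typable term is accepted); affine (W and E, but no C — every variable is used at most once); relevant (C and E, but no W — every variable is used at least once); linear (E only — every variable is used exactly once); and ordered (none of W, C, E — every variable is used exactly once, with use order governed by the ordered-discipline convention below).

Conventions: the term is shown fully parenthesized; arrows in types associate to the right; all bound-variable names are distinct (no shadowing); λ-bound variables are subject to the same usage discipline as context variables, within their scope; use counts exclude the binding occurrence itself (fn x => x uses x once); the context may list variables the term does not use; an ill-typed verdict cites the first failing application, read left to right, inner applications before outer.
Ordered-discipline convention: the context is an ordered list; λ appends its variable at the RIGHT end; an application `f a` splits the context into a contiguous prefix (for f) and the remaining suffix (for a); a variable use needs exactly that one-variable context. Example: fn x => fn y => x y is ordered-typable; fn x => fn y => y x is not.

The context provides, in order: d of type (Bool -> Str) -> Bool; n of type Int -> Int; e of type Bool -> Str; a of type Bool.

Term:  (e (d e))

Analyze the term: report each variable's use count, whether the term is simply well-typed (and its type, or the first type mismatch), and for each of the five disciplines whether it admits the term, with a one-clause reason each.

variable uses: d: 1×, n: 0×, e: 2×, a: 0×
order of uses: e, d, e
typing: the term checks, with type Str
ordered: ✗ — needs contraction — e ×2; needs weakening: n, a unused
linear: ✗ — needs contraction — e ×2; needs weakening: n, a unused
affine: ✗ — needs contraction — e ×2
relevant: ✗ — needs weakening: n, a unused
unrestricted: ✓ — typability at Str is all that's needed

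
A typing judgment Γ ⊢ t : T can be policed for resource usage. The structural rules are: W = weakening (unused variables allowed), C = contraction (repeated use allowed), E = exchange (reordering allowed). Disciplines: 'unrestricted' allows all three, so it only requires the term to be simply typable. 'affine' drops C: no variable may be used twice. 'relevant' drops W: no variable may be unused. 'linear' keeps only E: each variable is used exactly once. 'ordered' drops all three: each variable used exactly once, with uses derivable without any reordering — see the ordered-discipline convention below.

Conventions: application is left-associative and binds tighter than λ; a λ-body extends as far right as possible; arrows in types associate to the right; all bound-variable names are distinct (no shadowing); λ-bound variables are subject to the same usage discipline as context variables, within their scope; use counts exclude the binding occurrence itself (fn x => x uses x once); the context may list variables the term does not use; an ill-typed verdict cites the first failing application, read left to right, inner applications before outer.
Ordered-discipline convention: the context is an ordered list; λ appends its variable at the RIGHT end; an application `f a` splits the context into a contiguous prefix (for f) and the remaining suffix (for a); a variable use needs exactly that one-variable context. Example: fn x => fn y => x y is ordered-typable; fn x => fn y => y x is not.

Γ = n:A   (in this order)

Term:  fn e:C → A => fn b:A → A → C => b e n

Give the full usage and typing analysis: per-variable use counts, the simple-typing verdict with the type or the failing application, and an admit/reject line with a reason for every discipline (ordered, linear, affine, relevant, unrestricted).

counts: n ×1; e [bound] ×1; b [bound] ×1
order of uses: b, e, n
typing: ill-typed: an application expects A but receives C → A
ordered: ✗, not simply typable
linear: ✗, fails simple typing
affine: ✗, a type mismatch blocks all five
relevant: ✗, the type mismatch rejects it
unrestricted: ✗, not simply typable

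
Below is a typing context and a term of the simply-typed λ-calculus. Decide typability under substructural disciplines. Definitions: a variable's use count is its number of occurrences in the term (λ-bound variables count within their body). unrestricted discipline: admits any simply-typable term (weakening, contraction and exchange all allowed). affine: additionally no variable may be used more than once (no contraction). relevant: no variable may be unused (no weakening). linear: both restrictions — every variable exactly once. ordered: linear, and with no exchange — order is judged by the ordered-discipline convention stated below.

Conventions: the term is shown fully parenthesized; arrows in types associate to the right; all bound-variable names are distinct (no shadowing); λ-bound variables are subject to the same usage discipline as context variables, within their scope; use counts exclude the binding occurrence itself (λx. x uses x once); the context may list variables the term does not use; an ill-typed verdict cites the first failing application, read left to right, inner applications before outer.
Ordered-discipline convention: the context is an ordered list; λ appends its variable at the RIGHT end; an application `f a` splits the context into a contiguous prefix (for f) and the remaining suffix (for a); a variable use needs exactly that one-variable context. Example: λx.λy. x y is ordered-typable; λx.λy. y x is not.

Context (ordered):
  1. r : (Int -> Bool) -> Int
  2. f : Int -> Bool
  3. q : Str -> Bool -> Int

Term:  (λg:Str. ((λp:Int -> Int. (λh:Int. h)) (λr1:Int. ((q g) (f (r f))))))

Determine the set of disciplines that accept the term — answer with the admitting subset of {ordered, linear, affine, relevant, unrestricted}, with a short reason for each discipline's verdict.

admitted in: unrestricted
counts: r: 1, f: 2, q: 1, g (bound): 1, p (bound): 0, h (bound): 1, r1 (bound): 0
order of uses: h, q, g, f, r, f
typing: the term checks, with type Str -> Int -> Int
ordered: ✗ — repeated use of f ×2; unused: p, r1 — weakening required
linear: ✗ — repeated use of f ×2; unused: p, r1 — weakening required
affine: ✗ — repeated use of f ×2
relevant: ✗ — unused: p, r1 — weakening required
unrestricted: ✓ — simply typable at Str -> Int -> Int; W, C, E all held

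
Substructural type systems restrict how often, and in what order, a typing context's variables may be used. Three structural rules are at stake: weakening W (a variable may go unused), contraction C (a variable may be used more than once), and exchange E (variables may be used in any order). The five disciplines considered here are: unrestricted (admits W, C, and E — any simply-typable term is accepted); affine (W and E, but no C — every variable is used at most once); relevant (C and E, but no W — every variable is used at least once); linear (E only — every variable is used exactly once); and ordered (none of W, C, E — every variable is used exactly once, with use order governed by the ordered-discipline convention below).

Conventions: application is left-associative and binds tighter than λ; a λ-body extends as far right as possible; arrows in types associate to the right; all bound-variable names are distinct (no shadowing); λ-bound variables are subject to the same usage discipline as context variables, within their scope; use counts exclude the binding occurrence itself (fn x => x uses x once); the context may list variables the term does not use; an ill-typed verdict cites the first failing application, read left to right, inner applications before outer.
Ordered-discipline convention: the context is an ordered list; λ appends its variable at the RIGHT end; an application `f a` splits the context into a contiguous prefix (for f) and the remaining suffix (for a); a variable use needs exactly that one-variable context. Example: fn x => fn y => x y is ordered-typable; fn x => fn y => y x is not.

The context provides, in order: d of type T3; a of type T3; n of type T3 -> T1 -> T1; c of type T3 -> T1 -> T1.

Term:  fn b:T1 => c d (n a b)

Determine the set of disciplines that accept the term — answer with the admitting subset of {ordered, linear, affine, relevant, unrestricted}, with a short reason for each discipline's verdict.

admitted by: linear, affine, relevant, unrestricted
variable uses: d: 1, a: 1, n: 1, c: 1, b (bound): 1
uses in reading order: c, d, n, a, b
typing: ✓ — T1 -> T1
ordered: ✗ — no ordered split (uses run c, d, n, a, b)
linear: ✓ — each of d, a, n, c, b used exactly once
affine: ✓ — at most one use each (d, a, n, c, b)
relevant: ✓ — at least one use each (d, a, n, c, b)
unrestricted: ✓ — type-checks (T1 -> T1) and nothing is barred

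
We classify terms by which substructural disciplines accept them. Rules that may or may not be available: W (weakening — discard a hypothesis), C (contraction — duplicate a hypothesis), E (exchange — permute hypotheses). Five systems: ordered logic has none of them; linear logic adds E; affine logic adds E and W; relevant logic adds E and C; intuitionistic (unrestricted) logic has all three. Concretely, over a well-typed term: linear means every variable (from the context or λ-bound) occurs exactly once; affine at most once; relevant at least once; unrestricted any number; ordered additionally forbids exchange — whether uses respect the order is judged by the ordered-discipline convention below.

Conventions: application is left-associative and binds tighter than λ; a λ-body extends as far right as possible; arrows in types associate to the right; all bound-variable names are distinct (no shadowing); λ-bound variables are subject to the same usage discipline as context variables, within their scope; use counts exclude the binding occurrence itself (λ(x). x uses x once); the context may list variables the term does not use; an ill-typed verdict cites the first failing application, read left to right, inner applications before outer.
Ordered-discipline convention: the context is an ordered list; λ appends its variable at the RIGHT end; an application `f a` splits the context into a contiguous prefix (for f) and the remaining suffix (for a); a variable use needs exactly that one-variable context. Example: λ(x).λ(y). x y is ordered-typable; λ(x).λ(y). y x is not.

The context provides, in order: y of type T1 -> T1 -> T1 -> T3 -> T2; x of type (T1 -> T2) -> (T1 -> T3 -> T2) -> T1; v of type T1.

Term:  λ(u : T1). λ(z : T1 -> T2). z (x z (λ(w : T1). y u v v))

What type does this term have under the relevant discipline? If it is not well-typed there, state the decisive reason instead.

not well-typed under relevant — w left unused
variable uses: y=1, x=1, v=2, u (bound)=1, z (bound)=2, w (bound)=0
use order (left to right): z, x, z, y, u, v, v
typing: well-typed — term : T1 -> (T1 -> T2) -> T2
per-discipline verdicts: ordered ✗; linear ✗; affine ✗; relevant ✗; unrestricted ✓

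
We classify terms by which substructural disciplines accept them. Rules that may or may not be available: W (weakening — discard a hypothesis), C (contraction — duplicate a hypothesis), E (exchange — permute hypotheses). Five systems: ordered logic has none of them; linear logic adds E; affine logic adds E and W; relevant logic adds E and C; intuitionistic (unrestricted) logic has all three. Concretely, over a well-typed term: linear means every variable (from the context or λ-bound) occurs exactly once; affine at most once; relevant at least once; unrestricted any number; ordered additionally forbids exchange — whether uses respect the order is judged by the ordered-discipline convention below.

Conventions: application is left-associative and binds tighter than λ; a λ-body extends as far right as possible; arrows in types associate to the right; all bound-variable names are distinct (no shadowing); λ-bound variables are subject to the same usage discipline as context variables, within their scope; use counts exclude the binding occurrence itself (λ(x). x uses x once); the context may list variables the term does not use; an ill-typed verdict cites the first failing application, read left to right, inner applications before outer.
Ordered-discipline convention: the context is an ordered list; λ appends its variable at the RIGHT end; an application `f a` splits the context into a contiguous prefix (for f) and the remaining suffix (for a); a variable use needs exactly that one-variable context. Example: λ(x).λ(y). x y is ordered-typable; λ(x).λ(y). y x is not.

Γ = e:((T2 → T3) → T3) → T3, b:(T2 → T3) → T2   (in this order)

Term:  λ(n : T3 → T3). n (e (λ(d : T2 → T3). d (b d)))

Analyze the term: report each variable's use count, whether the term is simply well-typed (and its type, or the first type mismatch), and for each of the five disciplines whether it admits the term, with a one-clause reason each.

use counts: e: 1; b: 1; n [bound]: 1; d [bound]: 2
use order (left to right): n, e, d, b, d
typing: well-typed — term : (T3 → T3) → T3
ordered: ✗ — repeated use of d ×2
linear: ✗ — repeated use of d ×2
affine: ✗ — repeated use of d ×2
relevant: ✓ — none of e, b, n, d goes unused
unrestricted: ✓ — simply typable at (T3 → T3) → T3; W, C, E all held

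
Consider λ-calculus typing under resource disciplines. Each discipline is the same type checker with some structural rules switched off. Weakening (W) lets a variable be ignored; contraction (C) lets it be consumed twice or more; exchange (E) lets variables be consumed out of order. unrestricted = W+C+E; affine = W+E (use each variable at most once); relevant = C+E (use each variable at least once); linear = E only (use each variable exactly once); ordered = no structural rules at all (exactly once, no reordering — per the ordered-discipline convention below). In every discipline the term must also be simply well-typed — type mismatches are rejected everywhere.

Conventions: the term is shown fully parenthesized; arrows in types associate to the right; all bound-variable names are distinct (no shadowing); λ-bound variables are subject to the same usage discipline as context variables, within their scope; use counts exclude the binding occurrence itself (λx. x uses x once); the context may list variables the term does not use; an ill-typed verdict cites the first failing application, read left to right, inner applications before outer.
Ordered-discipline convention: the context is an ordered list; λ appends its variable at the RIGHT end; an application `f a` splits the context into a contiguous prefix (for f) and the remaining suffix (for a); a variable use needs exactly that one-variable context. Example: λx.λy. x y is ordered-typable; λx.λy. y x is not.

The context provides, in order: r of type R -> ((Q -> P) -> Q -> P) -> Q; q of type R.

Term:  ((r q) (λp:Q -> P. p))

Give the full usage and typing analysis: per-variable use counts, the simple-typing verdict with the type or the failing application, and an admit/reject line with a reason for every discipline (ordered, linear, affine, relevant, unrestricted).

counts: r: 1; q: 1; p [bound]: 1
order of uses: r, q, p
typing: ✓ — Q
ordered: ✓, r, q, p once each; derivable with no W/C/E
linear: ✓, exactly-once usage across r, q, p
affine: ✓, at most one use each (r, q, p)
relevant: ✓, at least one use each (r, q, p)
unrestricted: ✓, simply typable at Q; W, C, E all held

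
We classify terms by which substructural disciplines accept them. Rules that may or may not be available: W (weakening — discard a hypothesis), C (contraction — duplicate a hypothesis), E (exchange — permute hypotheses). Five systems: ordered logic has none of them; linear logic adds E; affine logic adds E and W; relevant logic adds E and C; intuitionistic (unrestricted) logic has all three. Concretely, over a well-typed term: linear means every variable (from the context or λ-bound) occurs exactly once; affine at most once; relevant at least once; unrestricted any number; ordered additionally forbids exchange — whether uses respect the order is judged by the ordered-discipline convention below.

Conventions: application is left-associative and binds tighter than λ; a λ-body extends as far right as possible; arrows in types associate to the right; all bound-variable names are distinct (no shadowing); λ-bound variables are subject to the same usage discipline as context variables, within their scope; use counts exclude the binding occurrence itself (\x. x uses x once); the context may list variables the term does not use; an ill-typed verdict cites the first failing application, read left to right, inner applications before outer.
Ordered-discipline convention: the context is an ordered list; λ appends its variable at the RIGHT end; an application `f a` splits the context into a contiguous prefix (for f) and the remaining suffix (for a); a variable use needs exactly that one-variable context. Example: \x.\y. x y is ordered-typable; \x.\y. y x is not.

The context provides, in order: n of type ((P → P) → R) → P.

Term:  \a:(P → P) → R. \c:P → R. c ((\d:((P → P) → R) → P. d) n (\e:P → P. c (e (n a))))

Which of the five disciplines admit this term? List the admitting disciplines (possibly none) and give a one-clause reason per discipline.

admitted in: relevant, unrestricted
usage: n: 2×, a (λ-bound): 1×, c (λ-bound): 2×, d (λ-bound): 1×, e (λ-bound): 1×
uses in reading order: c, d, n, c, e, n, a
typing: the term checks, with type ((P → P) → R) → (P → R) → R
ordered ✗ (needs contraction — n ×2, c ×2)
linear ✗ (needs contraction — n ×2, c ×2)
affine ✗ (needs contraction — n ×2, c ×2)
relevant ✓ (at least one use each (n, a, c, d, e))
unrestricted ✓ (typability at ((P → P) → R) → (P → R) → R is all that's needed)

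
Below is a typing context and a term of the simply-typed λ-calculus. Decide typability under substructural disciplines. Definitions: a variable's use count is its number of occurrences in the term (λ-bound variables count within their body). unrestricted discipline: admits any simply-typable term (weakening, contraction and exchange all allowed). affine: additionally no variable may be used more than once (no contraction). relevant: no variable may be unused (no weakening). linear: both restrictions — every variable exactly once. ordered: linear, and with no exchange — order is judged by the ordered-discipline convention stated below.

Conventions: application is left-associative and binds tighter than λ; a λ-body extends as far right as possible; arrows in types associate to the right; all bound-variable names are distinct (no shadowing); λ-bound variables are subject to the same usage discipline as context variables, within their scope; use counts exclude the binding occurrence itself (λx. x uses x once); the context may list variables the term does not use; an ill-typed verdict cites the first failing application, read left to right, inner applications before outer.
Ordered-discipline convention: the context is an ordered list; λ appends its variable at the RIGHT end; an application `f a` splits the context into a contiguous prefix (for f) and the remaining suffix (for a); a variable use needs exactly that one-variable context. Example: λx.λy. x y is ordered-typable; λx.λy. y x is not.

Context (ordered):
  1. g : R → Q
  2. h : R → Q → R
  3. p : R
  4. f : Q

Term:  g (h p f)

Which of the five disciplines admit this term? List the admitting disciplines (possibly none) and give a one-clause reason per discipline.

admitted by: ordered, linear, affine, relevant, unrestricted
counts: g=1; h=1; p=1; f=1
uses in reading order: g, h, p, f
typing: well-typed at Q
ordered: ✓ — g, h, p, f: once each, no exchange needed
linear: ✓ — exactly-once usage across g, h, p, f
affine: ✓ — no duplicate uses among g, h, p, f
relevant: ✓ — none of g, h, p, f goes unused
unrestricted: ✓ — typability at Q is all that's needed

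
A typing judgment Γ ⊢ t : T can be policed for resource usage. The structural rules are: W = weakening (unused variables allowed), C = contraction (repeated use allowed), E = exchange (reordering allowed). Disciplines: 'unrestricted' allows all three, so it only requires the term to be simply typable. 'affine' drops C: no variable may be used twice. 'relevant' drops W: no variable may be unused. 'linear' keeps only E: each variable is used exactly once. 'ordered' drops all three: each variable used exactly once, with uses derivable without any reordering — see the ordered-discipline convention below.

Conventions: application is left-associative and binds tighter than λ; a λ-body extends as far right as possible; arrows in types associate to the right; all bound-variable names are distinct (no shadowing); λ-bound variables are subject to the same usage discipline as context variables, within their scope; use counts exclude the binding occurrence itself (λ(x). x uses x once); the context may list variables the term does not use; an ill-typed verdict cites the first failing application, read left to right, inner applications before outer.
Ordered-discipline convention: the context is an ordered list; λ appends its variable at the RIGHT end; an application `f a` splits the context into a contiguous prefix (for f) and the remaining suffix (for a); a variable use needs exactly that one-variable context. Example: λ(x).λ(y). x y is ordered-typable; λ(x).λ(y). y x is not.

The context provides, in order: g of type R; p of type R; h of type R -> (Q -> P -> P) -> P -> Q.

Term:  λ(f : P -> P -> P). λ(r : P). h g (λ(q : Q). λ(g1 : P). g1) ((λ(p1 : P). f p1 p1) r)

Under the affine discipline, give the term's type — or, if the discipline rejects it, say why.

not well-typed under affine — needs contraction — p1 ×2
usage: g=1, p=0, h=1, f (bound)=1, r (bound)=1, q (bound)=0, g1 (bound)=1, p1 (bound)=2
left-to-right use order: h, g, g1, f, p1, p1, r
typing: ✓ — (P -> P -> P) -> P -> Q
per-discipline verdicts: ordered ✗; linear ✗; affine ✗; relevant ✗; unrestricted ✓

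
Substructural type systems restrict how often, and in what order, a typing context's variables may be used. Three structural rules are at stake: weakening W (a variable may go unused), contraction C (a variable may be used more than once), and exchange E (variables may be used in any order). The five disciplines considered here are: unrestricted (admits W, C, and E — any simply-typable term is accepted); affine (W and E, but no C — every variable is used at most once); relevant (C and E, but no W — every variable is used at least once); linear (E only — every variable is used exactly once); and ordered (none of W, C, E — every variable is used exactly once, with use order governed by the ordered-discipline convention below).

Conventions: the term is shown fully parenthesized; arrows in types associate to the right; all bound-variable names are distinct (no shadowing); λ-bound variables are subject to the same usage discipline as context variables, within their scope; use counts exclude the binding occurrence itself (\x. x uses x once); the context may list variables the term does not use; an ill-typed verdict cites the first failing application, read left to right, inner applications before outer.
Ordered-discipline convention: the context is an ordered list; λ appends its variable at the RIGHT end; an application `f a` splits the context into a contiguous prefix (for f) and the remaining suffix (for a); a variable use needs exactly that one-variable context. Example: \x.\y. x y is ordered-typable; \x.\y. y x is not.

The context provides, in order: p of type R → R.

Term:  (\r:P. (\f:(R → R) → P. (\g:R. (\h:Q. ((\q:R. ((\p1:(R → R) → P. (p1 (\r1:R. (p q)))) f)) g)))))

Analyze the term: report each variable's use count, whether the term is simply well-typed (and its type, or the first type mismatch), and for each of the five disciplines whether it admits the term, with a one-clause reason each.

variable uses: p ×1; r [bound] ×0; f [bound] ×1; g [bound] ×1; h [bound] ×0; q [bound] ×1; p1 [bound] ×1; r1 [bound] ×0
use order (left to right): p1, p, q, f, g
typing: well-typed — term : P → ((R → R) → P) → R → Q → P
ordered: ✗ — r, h, r1 never used (weakening)
linear: ✗ — r, h, r1 never used (weakening)
affine: ✓ — at most one use each (p, r, f, g, h, q, p1, r1)
relevant: ✗ — r, h, r1 never used (weakening)
unrestricted: ✓ — well-typed at P → ((R → R) → P) → R → Q → P; no restrictions here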